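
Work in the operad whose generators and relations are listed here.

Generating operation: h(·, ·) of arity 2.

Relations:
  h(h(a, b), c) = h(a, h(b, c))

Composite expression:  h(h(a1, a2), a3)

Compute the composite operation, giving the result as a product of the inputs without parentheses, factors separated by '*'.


a1 * a2 * a3

All parenthesizations of h agree; list the a-inputs left to right.
h(a1, a2) unparenthesizes to a1 * a2
h(h(a1, a2), a3) unparenthesizes to a1 * a2 * a3


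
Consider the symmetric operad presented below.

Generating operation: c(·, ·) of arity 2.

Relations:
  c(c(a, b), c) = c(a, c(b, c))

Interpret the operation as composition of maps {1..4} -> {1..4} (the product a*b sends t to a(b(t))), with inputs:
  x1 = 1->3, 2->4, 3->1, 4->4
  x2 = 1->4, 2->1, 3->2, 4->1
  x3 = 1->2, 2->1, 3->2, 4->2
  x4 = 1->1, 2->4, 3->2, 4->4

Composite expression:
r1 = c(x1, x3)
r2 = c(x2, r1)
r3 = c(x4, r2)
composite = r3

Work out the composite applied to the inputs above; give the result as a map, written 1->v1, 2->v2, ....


1->1, 2->4, 3->1, 4->1

c(x1, x3) = 1->4, 2->3, 3->4, 4->4
c(x2, c(x1, x3)) = 1->1, 2->2, 3->1, 4->1
c(x4, c(x2, c(x1, x3))) = 1->1, 2->4, 3->1, 4->1


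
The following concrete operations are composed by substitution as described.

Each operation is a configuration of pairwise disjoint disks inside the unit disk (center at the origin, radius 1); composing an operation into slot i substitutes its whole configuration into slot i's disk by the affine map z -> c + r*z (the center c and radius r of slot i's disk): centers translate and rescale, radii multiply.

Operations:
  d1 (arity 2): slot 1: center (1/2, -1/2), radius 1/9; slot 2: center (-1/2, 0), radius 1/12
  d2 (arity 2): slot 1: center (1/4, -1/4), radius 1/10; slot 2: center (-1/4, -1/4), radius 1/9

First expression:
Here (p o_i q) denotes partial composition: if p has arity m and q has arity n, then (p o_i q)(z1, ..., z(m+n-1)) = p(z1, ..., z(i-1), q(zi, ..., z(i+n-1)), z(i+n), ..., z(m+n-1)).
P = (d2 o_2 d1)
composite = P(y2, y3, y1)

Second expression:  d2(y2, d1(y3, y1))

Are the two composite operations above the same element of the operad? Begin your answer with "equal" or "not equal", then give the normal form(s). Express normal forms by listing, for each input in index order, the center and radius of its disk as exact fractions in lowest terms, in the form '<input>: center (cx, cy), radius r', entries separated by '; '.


equal: each reduces to y1: center (-11/36, -1/4), radius 1/108; y2: center (1/4, -1/4), radius 1/10; y3: center (-7/36, -11/36), radius 1/81

The first expression reduces to y1: center (-11/36, -1/4), radius 1/108; y2: center (1/4, -1/4), radius 1/10; y3: center (-7/36, -11/36), radius 1/81
The second expression reduces to y1: center (-11/36, -1/4), radius 1/108; y2: center (1/4, -1/4), radius 1/10; y3: center (-7/36, -11/36), radius 1/81
The forms coincide; equal.


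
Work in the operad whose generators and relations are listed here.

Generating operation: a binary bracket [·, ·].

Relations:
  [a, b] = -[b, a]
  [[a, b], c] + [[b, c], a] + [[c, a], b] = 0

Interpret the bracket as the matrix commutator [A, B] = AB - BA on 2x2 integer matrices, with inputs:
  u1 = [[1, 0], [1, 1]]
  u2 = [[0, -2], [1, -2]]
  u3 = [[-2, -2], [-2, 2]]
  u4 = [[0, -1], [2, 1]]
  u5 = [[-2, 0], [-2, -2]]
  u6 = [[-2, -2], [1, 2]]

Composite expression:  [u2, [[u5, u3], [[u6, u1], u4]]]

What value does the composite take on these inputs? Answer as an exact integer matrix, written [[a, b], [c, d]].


[[-160, -192], [-256, 160]]

[u5, u3] = [[-4, 0], [8, 4]]
[u6, u1] = [[-2, 0], [4, 2]]
[[u6, u1], u4] = [[4, 4], [4, -4]]
[[u5, u3], [[u6, u1], u4]] = [[-32, -32], [96, 32]]
[u2, [[u5, u3], [[u6, u1], u4]]] = [[-160, -192], [-256, 160]]


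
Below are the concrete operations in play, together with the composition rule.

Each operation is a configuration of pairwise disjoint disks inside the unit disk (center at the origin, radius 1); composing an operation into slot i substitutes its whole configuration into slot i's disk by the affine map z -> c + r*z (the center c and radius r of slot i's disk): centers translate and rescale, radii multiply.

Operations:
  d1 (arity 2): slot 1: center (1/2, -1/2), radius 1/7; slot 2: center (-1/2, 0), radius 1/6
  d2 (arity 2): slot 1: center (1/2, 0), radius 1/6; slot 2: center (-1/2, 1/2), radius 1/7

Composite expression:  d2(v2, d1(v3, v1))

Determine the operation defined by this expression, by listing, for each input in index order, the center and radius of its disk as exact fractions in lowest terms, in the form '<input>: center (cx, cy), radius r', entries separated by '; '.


v1: center (-4/7, 1/2), radius 1/42; v2: center (1/2, 0), radius 1/6; v3: center (-3/7, 3/7), radius 1/49

Follow each v-input down from d2: c' goes to c + r*c', radius to r*r'.
tracing v2 down its 1-map path: center (1/2, 0), radius 1/6
tracing v3 down its 2-map path: center (-3/7, 3/7), radius 1/49
tracing v1 down its 2-map path: center (-4/7, 1/2), radius 1/42


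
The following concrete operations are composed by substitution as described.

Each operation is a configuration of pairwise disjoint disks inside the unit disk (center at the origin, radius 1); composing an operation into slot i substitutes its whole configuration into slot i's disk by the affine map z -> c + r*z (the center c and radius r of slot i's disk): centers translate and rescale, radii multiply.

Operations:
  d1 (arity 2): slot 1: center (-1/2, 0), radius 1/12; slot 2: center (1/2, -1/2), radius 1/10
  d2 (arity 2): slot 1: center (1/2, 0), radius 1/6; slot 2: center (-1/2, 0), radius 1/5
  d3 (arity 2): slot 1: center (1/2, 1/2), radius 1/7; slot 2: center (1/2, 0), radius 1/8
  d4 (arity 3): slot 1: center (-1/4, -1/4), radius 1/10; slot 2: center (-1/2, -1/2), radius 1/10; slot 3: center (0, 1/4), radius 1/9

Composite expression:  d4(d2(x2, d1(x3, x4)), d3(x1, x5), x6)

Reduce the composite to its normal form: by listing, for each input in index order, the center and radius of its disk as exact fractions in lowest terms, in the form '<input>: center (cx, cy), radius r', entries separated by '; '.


Nesting under d4 composes maps z -> c + r*z down each x-path.
input x2: composing its 2 substitution steps yields center (-1/5, -1/4), radius 1/60
input x3: composing its 3 substitution steps yields center (-31/100, -1/4), radius 1/600
input x4: composing its 3 substitution steps yields center (-29/100, -13/50), radius 1/500
input x1: composing its 2 substitution steps yields center (-9/20, -9/20), radius 1/70
input x5: composing its 2 substitution steps yields center (-9/20, -1/2), radius 1/80
input x6: composing its 1 substitution step yields center (0, 1/4), radius 1/9

x1: center (-9/20, -9/20), radius 1/70; x2: center (-1/5, -1/4), radius 1/60; x3: center (-31/100, -1/4), radius 1/600; x4: center (-29/100, -13/50), radius 1/500; x5: center (-9/20, -1/2), radius 1/80; x6: center (0, 1/4), radius 1/9


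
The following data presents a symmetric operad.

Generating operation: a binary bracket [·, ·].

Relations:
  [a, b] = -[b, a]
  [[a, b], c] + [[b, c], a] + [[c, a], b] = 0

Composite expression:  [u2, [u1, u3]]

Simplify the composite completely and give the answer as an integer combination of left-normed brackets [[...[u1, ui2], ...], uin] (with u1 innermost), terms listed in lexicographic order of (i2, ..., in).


-[[u1, u3], u2]

Left-normed coefficients sit on the u1-initial expansion words.
Composite bracket: [u2, [u1, u3]]
Applying ab - ba throughout gives 4 signed words (2^2 = 4).
Only words starting with u1 matter:
  u1u3u2 (sign -1) contributes -[[u1, u3], u2]


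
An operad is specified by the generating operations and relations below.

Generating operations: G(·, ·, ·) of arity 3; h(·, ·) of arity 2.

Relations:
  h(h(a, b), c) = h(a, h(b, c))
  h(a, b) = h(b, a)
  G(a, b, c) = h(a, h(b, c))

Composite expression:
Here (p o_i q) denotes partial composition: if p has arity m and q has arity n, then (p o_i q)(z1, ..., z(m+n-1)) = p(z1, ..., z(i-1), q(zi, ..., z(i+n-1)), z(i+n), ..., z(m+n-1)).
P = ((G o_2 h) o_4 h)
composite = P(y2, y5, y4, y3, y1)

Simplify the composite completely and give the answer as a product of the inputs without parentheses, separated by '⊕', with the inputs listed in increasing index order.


y1 ⊕ y2 ⊕ y3 ⊕ y4 ⊕ y5


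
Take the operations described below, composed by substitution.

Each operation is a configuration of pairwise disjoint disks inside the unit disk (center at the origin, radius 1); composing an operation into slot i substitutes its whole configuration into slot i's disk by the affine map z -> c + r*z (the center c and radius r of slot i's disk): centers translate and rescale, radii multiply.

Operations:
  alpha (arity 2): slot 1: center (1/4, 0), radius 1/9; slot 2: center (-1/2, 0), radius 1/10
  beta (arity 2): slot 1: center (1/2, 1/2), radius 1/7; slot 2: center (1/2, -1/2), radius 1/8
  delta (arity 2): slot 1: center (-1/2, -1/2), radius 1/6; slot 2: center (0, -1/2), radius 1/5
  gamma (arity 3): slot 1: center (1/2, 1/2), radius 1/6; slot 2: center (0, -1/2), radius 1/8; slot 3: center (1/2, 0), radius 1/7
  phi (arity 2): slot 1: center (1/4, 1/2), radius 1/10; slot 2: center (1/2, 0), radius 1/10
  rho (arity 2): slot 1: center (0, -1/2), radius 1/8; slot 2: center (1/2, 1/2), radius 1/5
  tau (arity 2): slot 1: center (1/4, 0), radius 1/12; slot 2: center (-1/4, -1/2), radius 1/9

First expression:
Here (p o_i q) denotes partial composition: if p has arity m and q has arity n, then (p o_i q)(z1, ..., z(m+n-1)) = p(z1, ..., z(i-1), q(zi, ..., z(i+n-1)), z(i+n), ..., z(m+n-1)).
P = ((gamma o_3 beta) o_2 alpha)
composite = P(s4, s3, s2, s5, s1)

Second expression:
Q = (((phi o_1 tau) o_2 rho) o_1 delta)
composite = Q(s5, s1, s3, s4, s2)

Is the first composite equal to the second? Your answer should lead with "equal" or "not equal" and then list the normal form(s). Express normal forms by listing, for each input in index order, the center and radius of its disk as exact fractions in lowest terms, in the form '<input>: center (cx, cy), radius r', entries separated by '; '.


Reducing the first expression gives s1: center (4/7, -1/14), radius 1/56; s2: center (-1/16, -1/2), radius 1/80; s3: center (1/32, -1/2), radius 1/72; s4: center (1/2, 1/2), radius 1/6; s5: center (4/7, 1/14), radius 1/49
Reducing the second expression gives s1: center (11/40, 119/240), radius 1/600; s2: center (1/2, 0), radius 1/10; s3: center (9/40, 4/9), radius 1/720; s4: center (83/360, 41/90), radius 1/450; s5: center (13/48, 119/240), radius 1/720
The forms do not match — not equal.

not equal; first: s1: center (4/7, -1/14), radius 1/56; s2: center (-1/16, -1/2), radius 1/80; s3: center (1/32, -1/2), radius 1/72; s4: center (1/2, 1/2), radius 1/6; s5: center (4/7, 1/14), radius 1/49; second: s1: center (11/40, 119/240), radius 1/600; s2: center (1/2, 0), radius 1/10; s3: center (9/40, 4/9), radius 1/720; s4: center (83/360, 41/90), radius 1/450; s5: center (13/48, 119/240), radius 1/720


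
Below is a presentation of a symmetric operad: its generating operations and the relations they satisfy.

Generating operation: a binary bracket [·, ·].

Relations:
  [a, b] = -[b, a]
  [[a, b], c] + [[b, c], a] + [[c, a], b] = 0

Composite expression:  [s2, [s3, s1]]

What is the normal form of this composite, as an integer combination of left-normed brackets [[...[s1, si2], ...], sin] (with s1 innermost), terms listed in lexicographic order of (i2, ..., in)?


[[s1, s3], s2]

In the tensor algebra, words opening s1 carry the s1-anchored form.
Composite bracket: [s2, [s3, s1]]
Under [a, b] = ab - ba we get 4 signed associative words (2^2 = 4).
Coefficients come from the s1-initial words:
  s1s3s2 appears with sign +1, giving the term +[[s1, s3], s2]


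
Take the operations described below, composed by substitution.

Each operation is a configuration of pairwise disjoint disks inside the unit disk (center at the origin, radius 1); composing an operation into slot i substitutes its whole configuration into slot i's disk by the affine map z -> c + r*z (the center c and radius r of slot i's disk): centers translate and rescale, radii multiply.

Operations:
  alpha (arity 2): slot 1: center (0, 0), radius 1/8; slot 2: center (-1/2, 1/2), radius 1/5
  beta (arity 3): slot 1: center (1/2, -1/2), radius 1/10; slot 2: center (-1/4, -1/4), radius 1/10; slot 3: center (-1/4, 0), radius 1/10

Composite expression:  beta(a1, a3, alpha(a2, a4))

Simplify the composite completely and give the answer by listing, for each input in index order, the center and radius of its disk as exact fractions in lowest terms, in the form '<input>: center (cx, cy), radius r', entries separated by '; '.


Below beta, radii multiply path by path; the a-disk centers shift.
input a1: composing its 1 substitution step yields center (1/2, -1/2), radius 1/10
input a3: composing its 1 substitution step yields center (-1/4, -1/4), radius 1/10
input a2: composing its 2 substitution steps yields center (-1/4, 0), radius 1/80
input a4: composing its 2 substitution steps yields center (-3/10, 1/20), radius 1/50

a1: center (1/2, -1/2), radius 1/10; a2: center (-1/4, 0), radius 1/80; a3: center (-1/4, -1/4), radius 1/10; a4: center (-3/10, 1/20), radius 1/50


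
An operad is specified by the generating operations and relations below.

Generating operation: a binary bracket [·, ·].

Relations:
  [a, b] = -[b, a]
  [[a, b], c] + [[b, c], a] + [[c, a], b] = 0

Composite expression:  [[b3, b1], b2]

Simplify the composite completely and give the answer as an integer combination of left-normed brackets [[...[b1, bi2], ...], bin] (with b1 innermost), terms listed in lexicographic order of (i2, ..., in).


-[[b1, b3], b2]

A multilinear Lie element is pinned by b1-initial words (b1 innermost).
Composite bracket: [[b3, b1], b2]
Expanding via [a, b] = ab - ba: 4 signed words (2^2 = 4).
Words beginning with b1 determine it all:
  sign of b1b3b2 is -1, so it contributes -[[b1, b3], b2]


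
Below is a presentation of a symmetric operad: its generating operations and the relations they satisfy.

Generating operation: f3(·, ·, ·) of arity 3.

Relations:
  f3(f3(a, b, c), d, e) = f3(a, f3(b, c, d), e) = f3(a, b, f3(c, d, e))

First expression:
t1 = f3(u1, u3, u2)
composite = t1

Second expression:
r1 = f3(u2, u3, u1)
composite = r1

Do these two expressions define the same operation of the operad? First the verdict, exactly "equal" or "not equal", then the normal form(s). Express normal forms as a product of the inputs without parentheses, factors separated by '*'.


not equal — first u1 * u3 * u2, second u2 * u3 * u1

The first expression, normalized: u1 * u3 * u2
The second expression, normalized: u2 * u3 * u1
They disagree, so not equal.


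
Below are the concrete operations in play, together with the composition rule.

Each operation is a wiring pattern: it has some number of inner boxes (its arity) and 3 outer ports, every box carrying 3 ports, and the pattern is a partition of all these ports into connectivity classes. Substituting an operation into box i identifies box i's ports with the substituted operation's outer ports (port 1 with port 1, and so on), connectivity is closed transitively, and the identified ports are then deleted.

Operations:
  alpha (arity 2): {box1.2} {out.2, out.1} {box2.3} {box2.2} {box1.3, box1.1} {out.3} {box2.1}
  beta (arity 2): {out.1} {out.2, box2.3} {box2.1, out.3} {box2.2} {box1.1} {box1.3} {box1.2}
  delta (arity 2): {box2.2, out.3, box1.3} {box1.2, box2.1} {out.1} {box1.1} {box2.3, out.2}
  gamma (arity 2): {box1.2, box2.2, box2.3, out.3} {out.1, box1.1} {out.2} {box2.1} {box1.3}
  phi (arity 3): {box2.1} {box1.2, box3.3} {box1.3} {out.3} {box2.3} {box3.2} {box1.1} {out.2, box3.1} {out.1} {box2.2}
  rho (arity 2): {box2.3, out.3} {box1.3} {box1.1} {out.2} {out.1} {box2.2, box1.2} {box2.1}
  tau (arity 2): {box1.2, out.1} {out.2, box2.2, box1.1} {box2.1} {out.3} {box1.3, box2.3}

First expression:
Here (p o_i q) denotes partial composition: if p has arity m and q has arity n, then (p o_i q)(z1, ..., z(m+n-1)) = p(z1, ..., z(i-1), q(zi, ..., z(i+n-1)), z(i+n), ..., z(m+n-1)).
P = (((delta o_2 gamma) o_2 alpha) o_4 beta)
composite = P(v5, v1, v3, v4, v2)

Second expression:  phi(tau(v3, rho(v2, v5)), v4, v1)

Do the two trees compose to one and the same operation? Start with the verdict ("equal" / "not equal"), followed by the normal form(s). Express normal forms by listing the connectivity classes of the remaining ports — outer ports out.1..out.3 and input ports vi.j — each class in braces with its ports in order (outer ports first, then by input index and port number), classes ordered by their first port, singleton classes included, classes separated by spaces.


not equal; first: {out.1} {out.2, v2.1, v2.3, v5.2} {out.3, v5.3} {v1.1, v1.3} {v1.2} {v2.2} {v3.1} {v3.2} {v3.3} {v4.1} {v4.2} {v4.3} {v5.1}; second: {out.1} {out.2, v1.1} {out.3} {v1.2} {v1.3, v3.1} {v2.1} {v2.2, v5.2} {v2.3} {v3.2} {v3.3, v5.3} {v4.1} {v4.2} {v4.3} {v5.1}

The first expression reduces to {out.1} {out.2, v2.1, v2.3, v5.2} {out.3, v5.3} {v1.1, v1.3} {v1.2} {v2.2} {v3.1} {v3.2} {v3.3} {v4.1} {v4.2} {v4.3} {v5.1}
The second expression reduces to {out.1} {out.2, v1.1} {out.3} {v1.2} {v1.3, v3.1} {v2.1} {v2.2, v5.2} {v2.3} {v3.2} {v3.3, v5.3} {v4.1} {v4.2} {v4.3} {v5.1}
The forms do not match — not equal.


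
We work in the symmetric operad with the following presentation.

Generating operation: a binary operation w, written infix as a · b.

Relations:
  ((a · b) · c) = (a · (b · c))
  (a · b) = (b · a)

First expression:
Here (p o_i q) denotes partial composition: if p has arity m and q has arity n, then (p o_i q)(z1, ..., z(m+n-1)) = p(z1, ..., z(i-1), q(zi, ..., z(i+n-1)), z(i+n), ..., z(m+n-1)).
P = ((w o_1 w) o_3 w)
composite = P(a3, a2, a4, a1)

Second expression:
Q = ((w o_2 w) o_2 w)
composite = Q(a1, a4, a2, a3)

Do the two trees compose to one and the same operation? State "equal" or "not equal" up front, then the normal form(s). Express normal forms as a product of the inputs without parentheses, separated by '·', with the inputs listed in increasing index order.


equal: each reduces to a1 · a2 · a3 · a4

Normal form of the first expression: a1 · a2 · a3 · a4
Normal form of the second expression: a1 · a2 · a3 · a4
The normal forms match — equal.


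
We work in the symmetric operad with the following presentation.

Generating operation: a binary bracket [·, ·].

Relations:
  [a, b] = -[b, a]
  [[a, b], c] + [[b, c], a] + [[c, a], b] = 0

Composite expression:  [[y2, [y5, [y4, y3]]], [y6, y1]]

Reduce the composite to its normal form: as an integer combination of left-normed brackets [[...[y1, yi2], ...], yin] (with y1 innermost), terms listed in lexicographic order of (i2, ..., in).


[[[[[y1, y6], y2], y3], y4], y5] - [[[[[y1, y6], y2], y4], y3], y5] - [[[[[y1, y6], y2], y5], y3], y4] + [[[[[y1, y6], y2], y5], y4], y3] - [[[[[y1, y6], y3], y4], y5], y2] + [[[[[y1, y6], y4], y3], y5], y2] + [[[[[y1, y6], y5], y3], y4], y2] - [[[[[y1, y6], y5], y4], y3], y2]

In the tensor algebra, words opening y1 carry the y1-anchored form.
Composite bracket: [[y2, [y5, [y4, y3]]], [y6, y1]]
The bracket unfolds into 32 signed words via [a, b] = ab - ba (2^5 = 32).
Collect the words opening with y1:
  y1y6y2y3y4y5 (sign +1) contributes +[[[[[y1, y6], y2], y3], y4], y5]
  y1y6y2y4y3y5 (sign -1) contributes -[[[[[y1, y6], y2], y4], y3], y5]
  y1y6y2y5y3y4 (sign -1) contributes -[[[[[y1, y6], y2], y5], y3], y4]
  y1y6y2y5y4y3 (sign +1) contributes +[[[[[y1, y6], y2], y5], y4], y3]
  y1y6y3y4y5y2 (sign -1) contributes -[[[[[y1, y6], y3], y4], y5], y2]
  y1y6y4y3y5y2 (sign +1) contributes +[[[[[y1, y6], y4], y3], y5], y2]
  y1y6y5y3y4y2 (sign +1) contributes +[[[[[y1, y6], y5], y3], y4], y2]
  y1y6y5y4y3y2 (sign -1) contributes -[[[[[y1, y6], y5], y4], y3], y2]


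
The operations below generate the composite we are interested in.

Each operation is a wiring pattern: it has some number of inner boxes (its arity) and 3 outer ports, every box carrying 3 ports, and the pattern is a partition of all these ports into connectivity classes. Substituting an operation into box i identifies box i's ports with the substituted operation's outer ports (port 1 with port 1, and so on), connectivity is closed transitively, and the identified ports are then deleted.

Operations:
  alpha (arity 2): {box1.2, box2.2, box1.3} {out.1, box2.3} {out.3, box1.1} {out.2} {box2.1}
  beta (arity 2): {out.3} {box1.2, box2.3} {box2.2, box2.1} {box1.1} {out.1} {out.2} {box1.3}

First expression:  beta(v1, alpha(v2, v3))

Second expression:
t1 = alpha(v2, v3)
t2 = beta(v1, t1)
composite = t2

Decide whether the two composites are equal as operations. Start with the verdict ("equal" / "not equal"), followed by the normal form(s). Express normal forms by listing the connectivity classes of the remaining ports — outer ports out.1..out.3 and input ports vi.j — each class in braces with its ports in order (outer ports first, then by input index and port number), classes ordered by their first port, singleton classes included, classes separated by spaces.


equal: each reduces to {out.1} {out.2} {out.3} {v1.1} {v1.2, v2.1} {v1.3} {v2.2, v2.3, v3.2} {v3.1} {v3.3}

The first composite normalizes to {out.1} {out.2} {out.3} {v1.1} {v1.2, v2.1} {v1.3} {v2.2, v2.3, v3.2} {v3.1} {v3.3}
The second composite normalizes to {out.1} {out.2} {out.3} {v1.1} {v1.2, v2.1} {v1.3} {v2.2, v2.3, v3.2} {v3.1} {v3.3}
One common form — equal.


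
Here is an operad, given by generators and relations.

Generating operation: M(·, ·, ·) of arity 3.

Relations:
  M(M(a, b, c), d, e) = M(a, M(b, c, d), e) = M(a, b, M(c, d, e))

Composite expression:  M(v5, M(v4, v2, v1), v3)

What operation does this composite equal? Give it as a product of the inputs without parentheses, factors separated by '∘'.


All parenthesizations of M agree; list the v-inputs left to right.
M(v4, v2, v1) linearizes to v4 ∘ v2 ∘ v1
M(v5, M(v4, v2, v1), v3) linearizes to v5 ∘ v4 ∘ v2 ∘ v1 ∘ v3

v5 ∘ v4 ∘ v2 ∘ v1 ∘ v3


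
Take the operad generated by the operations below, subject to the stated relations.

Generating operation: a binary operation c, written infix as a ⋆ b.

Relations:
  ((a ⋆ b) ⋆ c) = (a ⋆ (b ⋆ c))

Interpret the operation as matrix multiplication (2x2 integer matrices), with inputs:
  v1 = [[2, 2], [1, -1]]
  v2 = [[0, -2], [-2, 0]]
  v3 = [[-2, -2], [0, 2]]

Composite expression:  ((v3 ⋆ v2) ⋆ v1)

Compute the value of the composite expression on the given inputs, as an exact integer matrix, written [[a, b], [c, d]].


[[12, 4], [-8, -8]]

(v3 ⋆ v2) = [[4, 4], [-4, 0]]
((v3 ⋆ v2) ⋆ v1) = [[12, 4], [-8, -8]]


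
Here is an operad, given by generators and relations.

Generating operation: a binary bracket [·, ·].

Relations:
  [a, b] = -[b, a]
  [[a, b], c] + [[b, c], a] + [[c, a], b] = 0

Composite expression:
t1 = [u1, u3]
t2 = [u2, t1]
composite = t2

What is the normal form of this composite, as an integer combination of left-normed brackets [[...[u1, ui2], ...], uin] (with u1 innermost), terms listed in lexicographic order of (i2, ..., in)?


In the tensor algebra, words opening u1 carry the u1-anchored form.
Composite bracket: [u2, [u1, u3]]
Full expansion: 4 signed words from ab - ba (2^2 = 4).
Only words starting with u1 matter:
  the word u1u3u2 carries sign -1 and contributes -[[u1, u3], u2]

-[[u1, u3], u2]


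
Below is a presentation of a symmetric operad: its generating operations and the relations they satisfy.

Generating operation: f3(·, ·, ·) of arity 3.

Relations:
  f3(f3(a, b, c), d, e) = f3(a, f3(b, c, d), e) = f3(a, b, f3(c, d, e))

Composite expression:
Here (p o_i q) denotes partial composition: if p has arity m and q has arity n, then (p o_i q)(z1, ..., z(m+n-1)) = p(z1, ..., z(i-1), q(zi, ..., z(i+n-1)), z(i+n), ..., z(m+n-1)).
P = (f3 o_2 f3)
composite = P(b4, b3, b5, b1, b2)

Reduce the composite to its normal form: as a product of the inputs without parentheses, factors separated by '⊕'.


b4 ⊕ b3 ⊕ b5 ⊕ b1 ⊕ b2

The f3-tree's shape is irrelevant; the b-reading-order decides.
f3(b3, b5, b1) reduces to b3 ⊕ b5 ⊕ b1
f3(b4, f3(b3, b5, b1), b2) reduces to b4 ⊕ b3 ⊕ b5 ⊕ b1 ⊕ b2


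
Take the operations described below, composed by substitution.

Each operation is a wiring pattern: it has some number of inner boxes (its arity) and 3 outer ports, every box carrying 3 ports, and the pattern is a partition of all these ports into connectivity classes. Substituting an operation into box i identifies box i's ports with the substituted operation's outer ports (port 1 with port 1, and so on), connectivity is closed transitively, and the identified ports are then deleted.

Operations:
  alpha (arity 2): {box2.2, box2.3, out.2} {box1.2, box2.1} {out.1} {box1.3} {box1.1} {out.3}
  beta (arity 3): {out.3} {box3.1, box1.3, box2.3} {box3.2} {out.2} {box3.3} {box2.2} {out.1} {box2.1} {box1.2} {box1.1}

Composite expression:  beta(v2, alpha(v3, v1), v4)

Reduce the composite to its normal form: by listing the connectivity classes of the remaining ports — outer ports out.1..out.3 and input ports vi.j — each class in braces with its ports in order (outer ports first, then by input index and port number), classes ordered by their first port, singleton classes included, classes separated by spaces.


Connectivity passes through glued beta-boundaries; trace each wire chain.
alpha over (v3, v1) gives {out.1} {out.2, v1.2, v1.3} {out.3} {v1.1, v3.2} {v3.1} {v3.3}, out.j being that stage's outer ports
beta over (v2, v3, v1, v4) gives {out.1} {out.2} {out.3} {v1.1, v3.2} {v1.2, v1.3} {v2.1} {v2.2} {v2.3, v4.1} {v3.1} {v3.3} {v4.2} {v4.3}, out.j being that stage's outer ports

{out.1} {out.2} {out.3} {v1.1, v3.2} {v1.2, v1.3} {v2.1} {v2.2} {v2.3, v4.1} {v3.1} {v3.3} {v4.2} {v4.3}


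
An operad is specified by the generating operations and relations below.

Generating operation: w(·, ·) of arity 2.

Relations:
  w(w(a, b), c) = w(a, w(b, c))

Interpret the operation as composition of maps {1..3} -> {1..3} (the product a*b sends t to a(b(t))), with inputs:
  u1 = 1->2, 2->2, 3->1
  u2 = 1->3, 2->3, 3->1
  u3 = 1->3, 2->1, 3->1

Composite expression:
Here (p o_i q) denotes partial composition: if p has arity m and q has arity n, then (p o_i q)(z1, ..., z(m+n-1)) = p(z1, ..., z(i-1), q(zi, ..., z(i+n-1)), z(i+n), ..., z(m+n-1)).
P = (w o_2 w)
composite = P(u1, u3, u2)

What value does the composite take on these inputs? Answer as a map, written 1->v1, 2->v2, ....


1->2, 2->2, 3->1

w(u3, u2) = 1->1, 2->1, 3->3
w(u1, w(u3, u2)) = 1->2, 2->2, 3->1


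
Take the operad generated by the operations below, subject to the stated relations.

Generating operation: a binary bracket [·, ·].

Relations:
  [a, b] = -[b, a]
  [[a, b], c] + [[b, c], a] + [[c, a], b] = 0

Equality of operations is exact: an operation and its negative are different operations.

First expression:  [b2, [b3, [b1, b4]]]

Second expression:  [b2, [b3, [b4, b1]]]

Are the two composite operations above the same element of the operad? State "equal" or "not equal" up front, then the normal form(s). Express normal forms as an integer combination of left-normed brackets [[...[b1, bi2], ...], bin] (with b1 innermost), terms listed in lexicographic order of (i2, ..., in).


not equal: they reduce to [[[b1, b4], b3], b2] and -[[[b1, b4], b3], b2]

The first composite normalizes to [[[b1, b4], b3], b2]
The second composite normalizes to -[[[b1, b4], b3], b2]
The normal forms differ: not equal.


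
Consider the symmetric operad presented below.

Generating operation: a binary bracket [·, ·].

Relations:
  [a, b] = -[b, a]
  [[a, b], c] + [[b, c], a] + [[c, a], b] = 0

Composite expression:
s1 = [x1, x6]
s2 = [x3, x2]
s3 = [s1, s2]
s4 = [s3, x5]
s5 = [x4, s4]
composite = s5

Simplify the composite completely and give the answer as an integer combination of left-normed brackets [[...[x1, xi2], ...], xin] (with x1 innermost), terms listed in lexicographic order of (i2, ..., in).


[[[[[x1, x6], x2], x3], x5], x4] - [[[[[x1, x6], x3], x2], x5], x4]

Expand each bracket as ab - ba; the x1-initial words give the coefficients.
Composite bracket: [x4, [[[x1, x6], [x3, x2]], x5]]
Each bracket splits as ab - ba, giving 32 signed words (2^5 = 32).
Collect the words opening with x1:
  word x1x6x2x3x5x4 has sign +1, contributing +[[[[[x1, x6], x2], x3], x5], x4]
  word x1x6x3x2x5x4 has sign -1, contributing -[[[[[x1, x6], x3], x2], x5], x4]


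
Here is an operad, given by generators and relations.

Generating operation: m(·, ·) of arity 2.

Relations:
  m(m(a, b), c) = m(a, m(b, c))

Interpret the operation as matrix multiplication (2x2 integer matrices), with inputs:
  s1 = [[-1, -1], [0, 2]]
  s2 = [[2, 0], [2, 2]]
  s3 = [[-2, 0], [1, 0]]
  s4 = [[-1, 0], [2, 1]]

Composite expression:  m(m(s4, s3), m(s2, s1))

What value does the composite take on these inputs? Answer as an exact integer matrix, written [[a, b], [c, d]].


m(s4, s3) = [[2, 0], [-3, 0]]
m(s2, s1) = [[-2, -2], [-2, 2]]
m(m(s4, s3), m(s2, s1)) = [[-4, -4], [6, 6]]

[[-4, -4], [6, 6]]


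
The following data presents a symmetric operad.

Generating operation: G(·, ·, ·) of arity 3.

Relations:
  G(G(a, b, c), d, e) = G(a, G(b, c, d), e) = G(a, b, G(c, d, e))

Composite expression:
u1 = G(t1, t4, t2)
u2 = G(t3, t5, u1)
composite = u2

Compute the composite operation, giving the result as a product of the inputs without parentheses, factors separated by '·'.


All parenthesizations of G agree; list the t-inputs left to right.
G(t1, t4, t2) flattens to t1 · t4 · t2
G(t3, t5, G(t1, t4, t2)) flattens to t3 · t5 · t1 · t4 · t2

t3 · t5 · t1 · t4 · t2


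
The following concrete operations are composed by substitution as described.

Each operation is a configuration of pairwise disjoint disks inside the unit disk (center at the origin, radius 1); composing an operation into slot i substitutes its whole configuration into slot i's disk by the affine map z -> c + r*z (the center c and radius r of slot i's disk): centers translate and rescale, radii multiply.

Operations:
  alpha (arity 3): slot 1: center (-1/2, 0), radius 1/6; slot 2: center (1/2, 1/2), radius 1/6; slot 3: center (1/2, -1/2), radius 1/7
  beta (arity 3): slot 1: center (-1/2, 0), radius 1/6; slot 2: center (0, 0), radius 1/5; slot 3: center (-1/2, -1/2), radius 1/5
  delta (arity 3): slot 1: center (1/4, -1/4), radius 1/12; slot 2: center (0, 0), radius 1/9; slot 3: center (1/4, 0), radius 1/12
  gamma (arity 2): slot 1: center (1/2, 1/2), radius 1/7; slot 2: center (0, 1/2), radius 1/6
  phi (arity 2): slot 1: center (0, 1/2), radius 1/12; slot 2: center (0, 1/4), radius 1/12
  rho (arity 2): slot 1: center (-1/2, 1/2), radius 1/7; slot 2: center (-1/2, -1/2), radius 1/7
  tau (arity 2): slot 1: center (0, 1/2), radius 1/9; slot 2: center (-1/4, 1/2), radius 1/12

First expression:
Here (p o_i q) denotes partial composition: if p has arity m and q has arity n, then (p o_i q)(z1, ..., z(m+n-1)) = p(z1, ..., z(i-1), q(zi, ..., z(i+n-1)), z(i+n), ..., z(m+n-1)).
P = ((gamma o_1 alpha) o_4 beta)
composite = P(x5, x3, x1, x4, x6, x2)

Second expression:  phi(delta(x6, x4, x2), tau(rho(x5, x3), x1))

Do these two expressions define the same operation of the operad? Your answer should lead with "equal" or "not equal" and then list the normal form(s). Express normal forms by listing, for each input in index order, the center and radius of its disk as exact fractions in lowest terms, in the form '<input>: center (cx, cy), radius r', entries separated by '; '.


not equal: they reduce to x1: center (4/7, 3/7), radius 1/49; x2: center (-1/12, 5/12), radius 1/30; x3: center (4/7, 4/7), radius 1/42; x4: center (-1/12, 1/2), radius 1/36; x5: center (3/7, 1/2), radius 1/42; x6: center (0, 1/2), radius 1/30 and x1: center (-1/48, 7/24), radius 1/144; x2: center (1/48, 1/2), radius 1/144; x3: center (-1/216, 31/108), radius 1/756; x4: center (0, 1/2), radius 1/108; x5: center (-1/216, 8/27), radius 1/756; x6: center (1/48, 23/48), radius 1/144

The first expression reduces to x1: center (4/7, 3/7), radius 1/49; x2: center (-1/12, 5/12), radius 1/30; x3: center (4/7, 4/7), radius 1/42; x4: center (-1/12, 1/2), radius 1/36; x5: center (3/7, 1/2), radius 1/42; x6: center (0, 1/2), radius 1/30
The second expression reduces to x1: center (-1/48, 7/24), radius 1/144; x2: center (1/48, 1/2), radius 1/144; x3: center (-1/216, 31/108), radius 1/756; x4: center (0, 1/2), radius 1/108; x5: center (-1/216, 8/27), radius 1/756; x6: center (1/48, 23/48), radius 1/144
No match — not equal.


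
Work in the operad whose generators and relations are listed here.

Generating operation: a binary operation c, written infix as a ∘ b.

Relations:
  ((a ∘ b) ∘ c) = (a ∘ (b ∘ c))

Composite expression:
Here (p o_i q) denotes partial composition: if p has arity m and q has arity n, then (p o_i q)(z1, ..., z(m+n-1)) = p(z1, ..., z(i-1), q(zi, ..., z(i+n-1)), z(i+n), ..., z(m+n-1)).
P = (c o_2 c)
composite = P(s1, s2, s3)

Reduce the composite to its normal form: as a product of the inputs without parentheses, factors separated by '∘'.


s1 ∘ s2 ∘ s3

Under associativity of c, the answer is the s's in reading order.
(s2 ∘ s3) collapses to s2 ∘ s3
(s1 ∘ (s2 ∘ s3)) collapses to s1 ∘ s2 ∘ s3


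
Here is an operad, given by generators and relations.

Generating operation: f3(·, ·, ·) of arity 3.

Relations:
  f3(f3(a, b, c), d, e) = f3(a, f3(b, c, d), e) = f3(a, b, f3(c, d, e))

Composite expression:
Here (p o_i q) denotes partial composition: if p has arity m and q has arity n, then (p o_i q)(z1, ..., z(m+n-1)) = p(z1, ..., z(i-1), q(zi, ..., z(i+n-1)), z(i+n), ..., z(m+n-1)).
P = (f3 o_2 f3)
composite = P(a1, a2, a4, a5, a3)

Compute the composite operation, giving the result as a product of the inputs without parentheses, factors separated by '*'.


Every regrouping of f3 is equal, so read the a-inputs in written order.
f3(a2, a4, a5) reduces to a2 * a4 * a5
f3(a1, f3(a2, a4, a5), a3) reduces to a1 * a2 * a4 * a5 * a3

a1 * a2 * a4 * a5 * a3


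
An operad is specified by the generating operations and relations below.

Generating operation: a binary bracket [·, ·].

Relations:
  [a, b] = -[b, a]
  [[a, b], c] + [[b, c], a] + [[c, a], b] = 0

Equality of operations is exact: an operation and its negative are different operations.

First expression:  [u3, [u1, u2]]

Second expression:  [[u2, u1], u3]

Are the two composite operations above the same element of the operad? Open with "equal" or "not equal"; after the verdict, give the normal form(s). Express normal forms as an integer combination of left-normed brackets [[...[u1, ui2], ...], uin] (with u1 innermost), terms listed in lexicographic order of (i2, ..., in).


equal; the common form is -[[u1, u2], u3]


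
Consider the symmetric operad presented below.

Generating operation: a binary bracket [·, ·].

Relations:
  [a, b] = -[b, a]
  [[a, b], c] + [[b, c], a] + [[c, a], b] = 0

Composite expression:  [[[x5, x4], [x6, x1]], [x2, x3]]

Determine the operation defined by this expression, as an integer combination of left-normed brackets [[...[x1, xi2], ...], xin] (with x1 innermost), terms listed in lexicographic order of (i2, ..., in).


Antisymmetry and Jacobi reduce to x1-anchored left-normed brackets.
Composite bracket: [[[x5, x4], [x6, x1]], [x2, x3]]
Expanding via [a, b] = ab - ba: 32 signed words (2^5 = 32).
Only words starting with x1 matter:
  x1x6x4x5x2x3 appears with sign -1, giving the term -[[[[[x1, x6], x4], x5], x2], x3]
  x1x6x4x5x3x2 appears with sign +1, giving the term +[[[[[x1, x6], x4], x5], x3], x2]
  x1x6x5x4x2x3 appears with sign +1, giving the term +[[[[[x1, x6], x5], x4], x2], x3]
  x1x6x5x4x3x2 appears with sign -1, giving the term -[[[[[x1, x6], x5], x4], x3], x2]

-[[[[[x1, x6], x4], x5], x2], x3] + [[[[[x1, x6], x4], x5], x3], x2] + [[[[[x1, x6], x5], x4], x2], x3] - [[[[[x1, x6], x5], x4], x3], x2]


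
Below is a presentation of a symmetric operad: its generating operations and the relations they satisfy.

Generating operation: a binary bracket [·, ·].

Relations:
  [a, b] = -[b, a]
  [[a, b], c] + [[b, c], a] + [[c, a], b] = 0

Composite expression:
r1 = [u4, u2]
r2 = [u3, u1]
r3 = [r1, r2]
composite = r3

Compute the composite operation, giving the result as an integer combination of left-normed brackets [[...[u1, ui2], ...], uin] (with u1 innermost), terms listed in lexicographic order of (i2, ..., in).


-[[[u1, u3], u2], u4] + [[[u1, u3], u4], u2]

Skip Jacobi rewriting: expand, keep u1-initial words, read off terms.
Composite bracket: [[u4, u2], [u3, u1]]
Full expansion: 8 signed words from ab - ba (2^3 = 8).
Coefficients come from the u1-initial words:
  sign of u1u3u2u4 is -1, so it contributes -[[[u1, u3], u2], u4]
  sign of u1u3u4u2 is +1, so it contributes +[[[u1, u3], u4], u2]


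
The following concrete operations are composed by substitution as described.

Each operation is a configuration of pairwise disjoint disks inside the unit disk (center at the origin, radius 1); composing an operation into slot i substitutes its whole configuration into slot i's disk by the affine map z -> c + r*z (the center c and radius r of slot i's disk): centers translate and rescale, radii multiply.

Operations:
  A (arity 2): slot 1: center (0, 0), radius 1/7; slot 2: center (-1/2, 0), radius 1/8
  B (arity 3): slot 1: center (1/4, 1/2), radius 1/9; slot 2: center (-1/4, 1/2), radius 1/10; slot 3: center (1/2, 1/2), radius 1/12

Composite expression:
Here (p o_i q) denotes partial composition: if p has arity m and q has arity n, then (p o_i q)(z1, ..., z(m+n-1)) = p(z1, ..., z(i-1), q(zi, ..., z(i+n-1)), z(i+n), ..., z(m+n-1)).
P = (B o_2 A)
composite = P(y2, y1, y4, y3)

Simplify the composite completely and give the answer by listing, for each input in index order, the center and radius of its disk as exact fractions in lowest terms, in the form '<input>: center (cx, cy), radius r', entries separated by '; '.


y1: center (-1/4, 1/2), radius 1/70; y2: center (1/4, 1/2), radius 1/9; y3: center (1/2, 1/2), radius 1/12; y4: center (-3/10, 1/2), radius 1/80

Each y-disk chains the slot maps above it in B; radii multiply.
tracing y2 down its 1-map path: center (1/4, 1/2), radius 1/9
tracing y1 down its 2-map path: center (-1/4, 1/2), radius 1/70
tracing y4 down its 2-map path: center (-3/10, 1/2), radius 1/80
tracing y3 down its 1-map path: center (1/2, 1/2), radius 1/12


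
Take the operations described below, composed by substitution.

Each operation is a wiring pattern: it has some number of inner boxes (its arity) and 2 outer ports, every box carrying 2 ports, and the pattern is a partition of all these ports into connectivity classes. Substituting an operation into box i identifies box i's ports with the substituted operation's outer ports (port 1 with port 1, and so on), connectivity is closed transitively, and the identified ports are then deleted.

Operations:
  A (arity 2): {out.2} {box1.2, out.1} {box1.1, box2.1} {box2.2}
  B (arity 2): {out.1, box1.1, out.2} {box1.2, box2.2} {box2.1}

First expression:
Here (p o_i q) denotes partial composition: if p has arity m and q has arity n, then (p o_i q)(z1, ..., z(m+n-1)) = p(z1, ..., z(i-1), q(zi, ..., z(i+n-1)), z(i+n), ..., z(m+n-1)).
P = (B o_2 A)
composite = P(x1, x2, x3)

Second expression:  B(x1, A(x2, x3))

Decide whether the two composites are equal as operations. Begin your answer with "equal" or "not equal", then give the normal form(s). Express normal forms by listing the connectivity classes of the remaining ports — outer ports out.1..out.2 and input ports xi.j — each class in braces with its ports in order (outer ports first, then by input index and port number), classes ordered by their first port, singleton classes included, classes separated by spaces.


Normal form of the first expression: {out.1, out.2, x1.1} {x1.2} {x2.1, x3.1} {x2.2} {x3.2}
Normal form of the second expression: {out.1, out.2, x1.1} {x1.2} {x2.1, x3.1} {x2.2} {x3.2}
Both agree, so they are equal.

equal — both sides give {out.1, out.2, x1.1} {x1.2} {x2.1, x3.1} {x2.2} {x3.2}


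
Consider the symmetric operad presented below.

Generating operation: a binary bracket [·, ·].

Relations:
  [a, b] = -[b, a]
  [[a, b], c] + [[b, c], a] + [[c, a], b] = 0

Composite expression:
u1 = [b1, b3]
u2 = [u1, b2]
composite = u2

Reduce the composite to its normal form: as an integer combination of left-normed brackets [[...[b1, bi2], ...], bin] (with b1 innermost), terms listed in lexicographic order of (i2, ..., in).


Left-normed coefficients sit on the b1-initial expansion words.
Composite bracket: [[b1, b3], b2]
Under [a, b] = ab - ba we get 4 signed associative words (2^2 = 4).
Coefficients come from the b1-initial words:
  the word b1b3b2 carries sign +1 and contributes +[[b1, b3], b2]

[[b1, b3], b2]
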